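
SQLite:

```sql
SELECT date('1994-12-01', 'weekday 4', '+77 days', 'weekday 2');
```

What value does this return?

`weekday 4` advances to the next Thursday; 1994-12-01 is already a Thursday, so it stays at 1994-12-01.
Applying '+77 days' to 1994-12-01: counting 77 days forward gives 1995-02-16.
`weekday 2` advances to the next Tuesday; 1995-02-16 is a Thursday, so it moves forward to 1995-02-21.

1995-02-21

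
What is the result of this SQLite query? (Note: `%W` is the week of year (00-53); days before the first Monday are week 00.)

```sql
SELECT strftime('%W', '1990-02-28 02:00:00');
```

09

1990-02-28 is a Wednesday. SQLite's %W counts Mondays since the year started; the result is 09.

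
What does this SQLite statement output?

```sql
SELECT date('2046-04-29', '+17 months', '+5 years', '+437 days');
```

2053-12-10

Adding +17 months to 2046-04-29 gives 2047-09-29.
Adding +5 years to 2047-09-29 gives 2052-09-29.
Applying '+437 days' to 2052-09-29: counting 437 days forward gives 2053-12-10.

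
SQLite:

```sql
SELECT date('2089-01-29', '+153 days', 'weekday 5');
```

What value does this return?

Applying '+153 days' to 2089-01-29: counting 153 days forward gives 2089-07-01.
`weekday 5` advances to the next Friday; 2089-07-01 is already a Friday, so it stays at 2089-07-01.

2089-07-01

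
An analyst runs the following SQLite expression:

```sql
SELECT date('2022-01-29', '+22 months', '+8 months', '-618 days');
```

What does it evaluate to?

2022-11-19

Adding +22 months to 2022-01-29 gives 2023-11-29.
Adding +8 months to 2023-11-29 gives 2024-07-29.
Applying '-618 days' to 2024-07-29: counting 618 days back gives 2022-11-19.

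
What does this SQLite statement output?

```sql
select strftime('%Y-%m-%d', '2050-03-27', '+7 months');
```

2050-10-27

First apply '+7 months': 2050-03-27 → 2050-10-27.
`%Y-%m-%d` extracts the ISO date: 2050-10-27.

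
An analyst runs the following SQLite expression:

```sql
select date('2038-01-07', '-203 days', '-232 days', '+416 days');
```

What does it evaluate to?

2037-12-19

Applying '-203 days' to 2038-01-07: counting 203 days back gives 2037-06-18.
Applying '-232 days' to 2037-06-18: counting 232 days back gives 2036-10-29.
Applying '+416 days' to 2036-10-29: counting 416 days forward gives 2037-12-19.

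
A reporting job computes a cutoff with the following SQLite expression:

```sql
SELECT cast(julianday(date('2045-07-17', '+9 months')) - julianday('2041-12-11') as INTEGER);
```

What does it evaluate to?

Adding +9 months to 2045-07-17 gives 2046-04-17.
20 days remain in December 2041 after the 11th (31 − 11).
Full months from January 2042 through March 2046 contribute their day counts.
Then 17 days into April 2046.
Total: 20 + 31 + 28 + 31 + 30 + 31 + 30 + 31 + 31 + 30 + 31 + 30 + 31 + 31 + 28 + 31 + 30 + 31 + 30 + 31 + 31 + 30 + 31 + 30 + 31 + 31 + 29 + 31 + 30 + 31 + 30 + 31 + 31 + 30 + 31 + 30 + 31 + 31 + 28 + 31 + 30 + 31 + 30 + 31 + 31 + 30 + 31 + 30 + 31 + 31 + 28 + 31 + 17 = 1588.

1588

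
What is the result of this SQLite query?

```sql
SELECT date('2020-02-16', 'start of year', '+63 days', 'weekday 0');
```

2020-03-08

`start of year` rewinds 2020-02-16 to 2020-01-01.
Applying '+63 days' to 2020-01-01: counting 63 days forward gives 2020-03-04.
`weekday 0` advances to the next Sunday; 2020-03-04 is a Wednesday, so it moves forward to 2020-03-08.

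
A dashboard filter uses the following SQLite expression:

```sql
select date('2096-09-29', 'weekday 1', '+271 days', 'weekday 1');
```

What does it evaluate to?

`weekday 1` advances to the next Monday; 2096-09-29 is a Saturday, so it moves forward to 2096-10-01.
Applying '+271 days' to 2096-10-01: counting 271 days forward gives 2097-06-29.
`weekday 1` advances to the next Monday; 2097-06-29 is a Saturday, so it moves forward to 2097-07-01.

2097-07-01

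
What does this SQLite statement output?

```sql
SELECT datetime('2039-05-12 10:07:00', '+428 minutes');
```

2039-05-12 17:15:00

428 minutes = 7h 8m; +428 minutes from 2039-05-12 10:07:00 is 2039-05-12 17:15:00.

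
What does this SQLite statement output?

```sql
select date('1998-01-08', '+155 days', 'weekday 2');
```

1998-06-16

Applying '+155 days' to 1998-01-08: counting 155 days forward gives 1998-06-12.
`weekday 2` advances to the next Tuesday; 1998-06-12 is a Friday, so it moves forward to 1998-06-16.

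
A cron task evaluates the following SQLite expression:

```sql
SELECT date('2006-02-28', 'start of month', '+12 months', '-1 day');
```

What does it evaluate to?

2007-01-31

`start of month` rewinds 2006-02-28 to 2006-02-01.
Adding +12 months to 2006-02-01 gives 2007-02-01.
Going back 1 day from 2007-02-01 reaches 2007-01-31 (last day of January, 31 days).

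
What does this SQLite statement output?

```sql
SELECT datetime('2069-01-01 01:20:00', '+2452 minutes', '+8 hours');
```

2452 minutes = 40h 52m; +2452 minutes from 2069-01-01 01:20:00 is 2069-01-02 18:12:00 (crosses midnight).
+8 hours from 2069-01-02 18:12:00 is 2069-01-03 02:12:00 (crosses midnight).

2069-01-03 02:12:00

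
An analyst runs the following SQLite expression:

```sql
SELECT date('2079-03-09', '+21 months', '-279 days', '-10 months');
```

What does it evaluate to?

2079-05-05

Adding +21 months to 2079-03-09 gives 2080-12-09.
Applying '-279 days' to 2080-12-09: counting 279 days back gives 2080-03-05.
Adding -10 months to 2080-03-05 gives 2079-05-05.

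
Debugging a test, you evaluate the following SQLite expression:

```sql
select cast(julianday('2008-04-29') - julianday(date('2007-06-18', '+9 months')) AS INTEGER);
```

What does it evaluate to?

42

Adding +9 months to 2007-06-18 gives 2008-03-18.
13 days remain in March 2008 after the 18th (31 − 18).
Then 29 days into April 2008.
Total: 13 + 29 = 42.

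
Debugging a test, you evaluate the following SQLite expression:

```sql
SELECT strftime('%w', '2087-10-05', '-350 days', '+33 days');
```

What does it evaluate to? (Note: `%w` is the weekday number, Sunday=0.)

5

First apply '-350 days', '+33 days': 2087-10-05 → 2086-11-22.
2086-11-22 is a Friday; with Sunday=0 that is 5.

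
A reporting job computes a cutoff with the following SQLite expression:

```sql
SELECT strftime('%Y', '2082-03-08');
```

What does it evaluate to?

`%Y` extracts the 4-digit year: 2082.

2082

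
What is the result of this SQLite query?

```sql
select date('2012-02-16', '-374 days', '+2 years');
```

Applying '-374 days' to 2012-02-16: counting 374 days back gives 2011-02-07.
Adding +2 years to 2011-02-07 gives 2013-02-07.

2013-02-07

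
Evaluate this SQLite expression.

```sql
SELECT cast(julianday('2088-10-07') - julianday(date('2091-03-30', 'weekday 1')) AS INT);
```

-907

`weekday 1` advances to the next Monday; 2091-03-30 is a Friday, so it moves forward to 2091-04-02.
24 days remain in October 2088 after the 7th (31 − 7).
Full months from November 2088 through March 2091 contribute their day counts.
Then 2 days into April 2091.
Total: 24 + 30 + 31 + 31 + 28 + 31 + 30 + 31 + 30 + 31 + 31 + 30 + 31 + 30 + 31 + 31 + 28 + 31 + 30 + 31 + 30 + 31 + 31 + 30 + 31 + 30 + 31 + 31 + 28 + 31 + 2 = 907.
The subtraction is earlier − later, so the result is −907 → -907.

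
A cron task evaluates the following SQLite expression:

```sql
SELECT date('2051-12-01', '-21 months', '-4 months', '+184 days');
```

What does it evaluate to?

2050-05-04

Adding -21 months to 2051-12-01 gives 2050-03-01.
Adding -4 months to 2050-03-01 gives 2049-11-01.
Applying '+184 days' to 2049-11-01: counting 184 days forward gives 2050-05-04.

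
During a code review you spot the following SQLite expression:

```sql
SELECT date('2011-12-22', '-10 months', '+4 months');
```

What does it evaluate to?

Adding -10 months to 2011-12-22 gives 2011-02-22.
Adding +4 months to 2011-02-22 gives 2011-06-22.

2011-06-22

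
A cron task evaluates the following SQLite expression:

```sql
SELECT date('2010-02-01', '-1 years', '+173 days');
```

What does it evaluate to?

Adding -1 year to 2010-02-01 gives 2009-02-01.
Applying '+173 days' to 2009-02-01: counting 173 days forward gives 2009-07-24.

2009-07-24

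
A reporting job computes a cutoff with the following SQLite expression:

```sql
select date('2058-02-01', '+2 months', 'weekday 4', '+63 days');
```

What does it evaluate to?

2058-06-06

Adding +2 months to 2058-02-01 gives 2058-04-01.
`weekday 4` advances to the next Thursday; 2058-04-01 is a Monday, so it moves forward to 2058-04-04.
Applying '+63 days' to 2058-04-04: counting 63 days forward gives 2058-06-06.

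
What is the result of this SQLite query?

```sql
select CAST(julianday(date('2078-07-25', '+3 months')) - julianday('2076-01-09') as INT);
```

Adding +3 months to 2078-07-25 gives 2078-10-25.
22 days remain in January 2076 after the 9th (31 − 9).
Full months from February 2076 through September 2078 contribute their day counts.
Then 25 days into October 2078.
Total: 22 + 29 + 31 + 30 + 31 + 30 + 31 + 31 + 30 + 31 + 30 + 31 + 31 + 28 + 31 + 30 + 31 + 30 + 31 + 31 + 30 + 31 + 30 + 31 + 31 + 28 + 31 + 30 + 31 + 30 + 31 + 31 + 30 + 25 = 1020.

1020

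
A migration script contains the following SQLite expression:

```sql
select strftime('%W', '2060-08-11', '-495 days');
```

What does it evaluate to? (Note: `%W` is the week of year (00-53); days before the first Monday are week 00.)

First apply '-495 days': 2060-08-11 → 2059-04-04.
2059-04-04 is a Friday. SQLite's %W counts Mondays since the year started; the result is 13.

13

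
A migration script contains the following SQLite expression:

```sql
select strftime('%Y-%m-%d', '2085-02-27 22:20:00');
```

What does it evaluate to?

`%Y-%m-%d` extracts the ISO date: 2085-02-27.

2085-02-27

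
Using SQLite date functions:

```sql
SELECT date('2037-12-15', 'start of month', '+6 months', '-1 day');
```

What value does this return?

`start of month` rewinds 2037-12-15 to 2037-12-01.
Adding +6 months to 2037-12-01 gives 2038-06-01.
Going back 1 day from 2038-06-01 reaches 2038-05-31 (last day of May, 31 days).

2038-05-31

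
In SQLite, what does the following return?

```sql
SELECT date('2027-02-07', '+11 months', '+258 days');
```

Adding +11 months to 2027-02-07 gives 2028-01-07.
Applying '+258 days' to 2028-01-07: counting 258 days forward gives 2028-09-21.

2028-09-21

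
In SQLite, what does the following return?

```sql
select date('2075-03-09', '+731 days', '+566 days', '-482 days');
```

Applying '+731 days' to 2075-03-09: counting 731 days forward gives 2077-03-09.
Applying '+566 days' to 2077-03-09: counting 566 days forward gives 2078-09-26.
Applying '-482 days' to 2078-09-26: counting 482 days back gives 2077-06-01.

2077-06-01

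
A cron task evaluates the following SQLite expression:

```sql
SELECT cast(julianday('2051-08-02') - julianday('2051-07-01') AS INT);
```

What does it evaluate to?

30 days remain in July 2051 after the 1st (31 − 1).
Then 2 days into August 2051.
Total: 30 + 2 = 32.

32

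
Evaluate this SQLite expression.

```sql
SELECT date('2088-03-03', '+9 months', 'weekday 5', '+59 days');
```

Adding +9 months to 2088-03-03 gives 2088-12-03.
`weekday 5` advances to the next Friday; 2088-12-03 is already a Friday, so it stays at 2088-12-03.
Applying '+59 days' to 2088-12-03: counting 59 days forward gives 2089-01-31.

2089-01-31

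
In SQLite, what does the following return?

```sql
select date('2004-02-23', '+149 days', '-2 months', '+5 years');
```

Applying '+149 days' to 2004-02-23: counting 149 days forward gives 2004-07-21.
Adding -2 months to 2004-07-21 gives 2004-05-21.
Adding +5 years to 2004-05-21 gives 2009-05-21.

2009-05-21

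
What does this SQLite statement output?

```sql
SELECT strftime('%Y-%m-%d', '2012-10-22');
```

`%Y-%m-%d` extracts the ISO date: 2012-10-22.

2012-10-22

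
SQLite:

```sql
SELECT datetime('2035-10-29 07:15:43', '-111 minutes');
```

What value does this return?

2035-10-29 05:24:43

111 minutes = 1h 51m; -111 minutes from 2035-10-29 07:15:43 is 2035-10-29 05:24:43.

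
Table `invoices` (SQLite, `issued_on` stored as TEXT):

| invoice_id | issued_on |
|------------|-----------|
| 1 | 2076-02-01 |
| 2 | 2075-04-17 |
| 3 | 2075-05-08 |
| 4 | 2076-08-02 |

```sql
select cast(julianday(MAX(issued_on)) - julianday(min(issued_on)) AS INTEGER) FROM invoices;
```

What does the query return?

MIN = 2075-04-17, MAX = 2076-08-02.
13 days remain in April 2075 after the 17th (30 − 17).
Full months from May 2075 through July 2076 contribute their day counts.
Then 2 days into August 2076.
Total: 13 + 31 + 30 + 31 + 31 + 30 + 31 + 30 + 31 + 31 + 29 + 31 + 30 + 31 + 30 + 31 + 2 = 473.

473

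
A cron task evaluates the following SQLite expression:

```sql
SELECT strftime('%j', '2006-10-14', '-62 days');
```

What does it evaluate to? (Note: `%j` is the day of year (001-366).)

225

First apply '-62 days': 2006-10-14 → 2006-08-13.
Day-of-year for 2006-08-13: days since 2006-01-01 inclusive = 225, zero-padded to 225.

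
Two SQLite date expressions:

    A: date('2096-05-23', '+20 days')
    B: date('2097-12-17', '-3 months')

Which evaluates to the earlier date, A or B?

A

A = 2096-06-12.
B = 2097-09-17.
A is earlier.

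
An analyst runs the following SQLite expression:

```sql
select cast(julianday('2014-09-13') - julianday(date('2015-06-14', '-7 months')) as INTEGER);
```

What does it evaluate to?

-62

Adding -7 months to 2015-06-14 gives 2014-11-14.
17 days remain in September 2014 after the 13th (30 − 13).
October 2014: 31 days.
Then 14 days into November 2014.
Total: 17 + 31 + 14 = 62.
The subtraction is earlier − later, so the result is −62 → -62.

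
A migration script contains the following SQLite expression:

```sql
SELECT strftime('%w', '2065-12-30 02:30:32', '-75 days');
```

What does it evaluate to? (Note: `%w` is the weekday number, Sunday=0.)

5

First apply '-75 days': 2065-12-30 02:30:32 → 2065-10-16 02:30:32.
2065-10-16 is a Friday; with Sunday=0 that is 5.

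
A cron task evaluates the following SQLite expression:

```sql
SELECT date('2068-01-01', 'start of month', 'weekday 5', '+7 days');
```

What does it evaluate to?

2068-01-13

`start of month` rewinds 2068-01-01 to 2068-01-01.
`weekday 5` advances to the next Friday; 2068-01-01 is a Sunday, so it moves forward to 2068-01-06.
Advancing 7 more days within January lands on 2068-01-13.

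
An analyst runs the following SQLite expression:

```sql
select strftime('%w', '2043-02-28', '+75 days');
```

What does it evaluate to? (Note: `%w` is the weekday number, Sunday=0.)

4

First apply '+75 days': 2043-02-28 → 2043-05-14.
2043-05-14 is a Thursday; with Sunday=0 that is 4.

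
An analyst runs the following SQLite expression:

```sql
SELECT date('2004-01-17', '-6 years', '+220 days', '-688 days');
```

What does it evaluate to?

Adding -6 years to 2004-01-17 gives 1998-01-17.
Applying '+220 days' to 1998-01-17: counting 220 days forward gives 1998-08-25.
Applying '-688 days' to 1998-08-25: counting 688 days back gives 1996-10-06.

1996-10-06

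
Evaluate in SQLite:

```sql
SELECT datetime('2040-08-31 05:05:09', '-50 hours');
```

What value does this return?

-50 hours from 2040-08-31 05:05:09 is 2040-08-29 03:05:09 (crosses midnight).

2040-08-29 03:05:09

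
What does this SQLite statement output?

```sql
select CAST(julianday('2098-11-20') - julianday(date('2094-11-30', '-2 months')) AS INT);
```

1512

Adding -2 months to 2094-11-30 gives 2094-09-30.
0 days remain in September 2094 after the 30th (30 − 30).
Full months from October 2094 through October 2098 contribute their day counts.
Then 20 days into November 2098.
Total: 0 + 31 + 30 + 31 + 31 + 28 + 31 + 30 + 31 + 30 + 31 + 31 + 30 + 31 + 30 + 31 + 31 + 29 + 31 + 30 + 31 + 30 + 31 + 31 + 30 + 31 + 30 + 31 + 31 + 28 + 31 + 30 + 31 + 30 + 31 + 31 + 30 + 31 + 30 + 31 + 31 + 28 + 31 + 30 + 31 + 30 + 31 + 31 + 30 + 31 + 20 = 1512.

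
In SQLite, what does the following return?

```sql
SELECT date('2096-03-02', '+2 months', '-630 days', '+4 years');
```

2098-08-11

Adding +2 months to 2096-03-02 gives 2096-05-02.
Applying '-630 days' to 2096-05-02: counting 630 days back gives 2094-08-11.
Adding +4 years to 2094-08-11 gives 2098-08-11.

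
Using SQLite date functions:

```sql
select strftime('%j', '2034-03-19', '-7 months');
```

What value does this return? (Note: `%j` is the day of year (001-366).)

231

First apply '-7 months': 2034-03-19 → 2033-08-19.
Day-of-year for 2033-08-19: days since 2033-01-01 inclusive = 231, zero-padded to 231.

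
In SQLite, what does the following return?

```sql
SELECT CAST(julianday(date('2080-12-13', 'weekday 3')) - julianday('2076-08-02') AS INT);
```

`weekday 3` advances to the next Wednesday; 2080-12-13 is a Friday, so it moves forward to 2080-12-18.
29 days remain in August 2076 after the 2nd (31 − 2).
Full months from September 2076 through November 2080 contribute their day counts.
Then 18 days into December 2080.
Total: 29 + 30 + 31 + 30 + 31 + 31 + 28 + 31 + 30 + 31 + 30 + 31 + 31 + 30 + 31 + 30 + 31 + 31 + 28 + 31 + 30 + 31 + 30 + 31 + 31 + 30 + 31 + 30 + 31 + 31 + 28 + 31 + 30 + 31 + 30 + 31 + 31 + 30 + 31 + 30 + 31 + 31 + 29 + 31 + 30 + 31 + 30 + 31 + 31 + 30 + 31 + 30 + 18 = 1599.

1599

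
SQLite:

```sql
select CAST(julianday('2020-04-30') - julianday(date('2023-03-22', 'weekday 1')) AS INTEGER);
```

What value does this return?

-1061

`weekday 1` advances to the next Monday; 2023-03-22 is a Wednesday, so it moves forward to 2023-03-27.
0 days remain in April 2020 after the 30th (30 − 30).
Full months from May 2020 through February 2023 contribute their day counts.
Then 27 days into March 2023.
Total: 0 + 31 + 30 + 31 + 31 + 30 + 31 + 30 + 31 + 31 + 28 + 31 + 30 + 31 + 30 + 31 + 31 + 30 + 31 + 30 + 31 + 31 + 28 + 31 + 30 + 31 + 30 + 31 + 31 + 30 + 31 + 30 + 31 + 31 + 28 + 27 = 1061.
The subtraction is earlier − later, so the result is −1061 → -1061.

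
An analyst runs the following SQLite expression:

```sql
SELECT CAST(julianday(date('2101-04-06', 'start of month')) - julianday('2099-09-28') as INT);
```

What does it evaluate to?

`start of month` rewinds 2101-04-06 to 2101-04-01.
2 days remain in September 2099 after the 28th (30 − 28).
Full months from October 2099 through March 2101 contribute their day counts.
Then 1 day into April 2101.
Total: 2 + 31 + 30 + 31 + 31 + 28 + 31 + 30 + 31 + 30 + 31 + 31 + 30 + 31 + 30 + 31 + 31 + 28 + 31 + 1 = 550.

550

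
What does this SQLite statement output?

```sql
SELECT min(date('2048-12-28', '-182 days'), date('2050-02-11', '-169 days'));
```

2048-06-29

date('2048-12-28', '-182 days') → 2048-06-29.
date('2050-02-11', '-169 days') → 2049-08-26.
Earlier of the two is 2048-06-29.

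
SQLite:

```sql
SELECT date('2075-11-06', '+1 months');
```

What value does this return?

2075-12-06

Adding +1 month to 2075-11-06 gives 2075-12-06.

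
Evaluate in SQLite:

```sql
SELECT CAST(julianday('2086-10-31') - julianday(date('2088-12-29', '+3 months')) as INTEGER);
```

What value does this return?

Adding +3 months to 2088-12-29 gives 2089-03-29.
0 days remain in October 2086 after the 31st (31 − 31).
Full months from November 2086 through February 2089 contribute their day counts.
Then 29 days into March 2089.
Total: 0 + 30 + 31 + 31 + 28 + 31 + 30 + 31 + 30 + 31 + 31 + 30 + 31 + 30 + 31 + 31 + 29 + 31 + 30 + 31 + 30 + 31 + 31 + 30 + 31 + 30 + 31 + 31 + 28 + 29 = 880.
The subtraction is earlier − later, so the result is −880 → -880.

-880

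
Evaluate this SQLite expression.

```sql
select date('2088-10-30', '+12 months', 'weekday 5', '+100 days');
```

Adding +12 months to 2088-10-30 gives 2089-10-30.
`weekday 5` advances to the next Friday; 2089-10-30 is a Sunday, so it moves forward to 2089-11-04.
Applying '+100 days' to 2089-11-04: counting 100 days forward gives 2090-02-12.

2090-02-12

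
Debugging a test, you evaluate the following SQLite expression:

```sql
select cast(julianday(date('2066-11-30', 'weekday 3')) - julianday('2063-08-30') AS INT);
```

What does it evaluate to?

1189

`weekday 3` advances to the next Wednesday; 2066-11-30 is a Tuesday, so it moves forward to 2066-12-01.
1 day remains in August 2063 after the 30th (31 − 30).
Full months from September 2063 through November 2066 contribute their day counts.
Then 1 day into December 2066.
Total: 1 + 30 + 31 + 30 + 31 + 31 + 29 + 31 + 30 + 31 + 30 + 31 + 31 + 30 + 31 + 30 + 31 + 31 + 28 + 31 + 30 + 31 + 30 + 31 + 31 + 30 + 31 + 30 + 31 + 31 + 28 + 31 + 30 + 31 + 30 + 31 + 31 + 30 + 31 + 30 + 1 = 1189.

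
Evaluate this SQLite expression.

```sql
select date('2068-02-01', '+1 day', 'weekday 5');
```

Advancing 1 more day within February lands on 2068-02-02.
`weekday 5` advances to the next Friday; 2068-02-02 is a Thursday, so it moves forward to 2068-02-03.

2068-02-03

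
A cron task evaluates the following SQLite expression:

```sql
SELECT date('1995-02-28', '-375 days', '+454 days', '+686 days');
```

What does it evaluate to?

1997-04-03

Applying '-375 days' to 1995-02-28: counting 375 days back gives 1994-02-18.
Applying '+454 days' to 1994-02-18: counting 454 days forward gives 1995-05-18.
Applying '+686 days' to 1995-05-18: counting 686 days forward gives 1997-04-03.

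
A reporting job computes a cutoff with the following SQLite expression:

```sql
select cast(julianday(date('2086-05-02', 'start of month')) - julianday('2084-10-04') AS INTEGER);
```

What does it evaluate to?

574

`start of month` rewinds 2086-05-02 to 2086-05-01.
27 days remain in October 2084 after the 4th (31 − 4).
Full months from November 2084 through April 2086 contribute their day counts.
Then 1 day into May 2086.
Total: 27 + 30 + 31 + 31 + 28 + 31 + 30 + 31 + 30 + 31 + 31 + 30 + 31 + 30 + 31 + 31 + 28 + 31 + 30 + 1 = 574.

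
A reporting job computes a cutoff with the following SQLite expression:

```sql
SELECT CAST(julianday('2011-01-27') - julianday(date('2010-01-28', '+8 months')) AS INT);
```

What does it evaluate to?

Adding +8 months to 2010-01-28 gives 2010-09-28.
2 days remain in September 2010 after the 28th (30 − 28).
October 2010: 31 days.
November 2010: 30 days.
December 2010: 31 days.
Then 27 days into January 2011.
Total: 2 + 31 + 30 + 31 + 27 = 121.

121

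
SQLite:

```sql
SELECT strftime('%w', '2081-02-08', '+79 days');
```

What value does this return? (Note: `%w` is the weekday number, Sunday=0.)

1

First apply '+79 days': 2081-02-08 → 2081-04-28.
2081-04-28 is a Monday; with Sunday=0 that is 1.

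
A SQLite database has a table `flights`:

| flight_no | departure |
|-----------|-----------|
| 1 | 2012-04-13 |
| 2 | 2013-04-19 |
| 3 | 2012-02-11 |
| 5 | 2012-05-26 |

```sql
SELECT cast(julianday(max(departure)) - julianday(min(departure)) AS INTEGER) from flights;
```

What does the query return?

433

MIN = 2012-02-11, MAX = 2013-04-19.
18 days remain in February 2012 after the 11th (29 − 11).
Full months from March 2012 through March 2013 contribute their day counts.
Then 19 days into April 2013.
Total: 18 + 31 + 30 + 31 + 30 + 31 + 31 + 30 + 31 + 30 + 31 + 31 + 28 + 31 + 19 = 433.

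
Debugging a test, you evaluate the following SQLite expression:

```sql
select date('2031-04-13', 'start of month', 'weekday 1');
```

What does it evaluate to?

2031-04-07

`start of month` rewinds 2031-04-13 to 2031-04-01.
`weekday 1` advances to the next Monday; 2031-04-01 is a Tuesday, so it moves forward to 2031-04-07.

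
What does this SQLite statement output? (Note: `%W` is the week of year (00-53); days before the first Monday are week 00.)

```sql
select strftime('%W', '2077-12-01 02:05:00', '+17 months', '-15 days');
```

First apply '+17 months', '-15 days': 2077-12-01 02:05:00 → 2079-04-16 02:05:00.
2079-04-16 is a Sunday. SQLite's %W counts Mondays since the year started; the result is 15.

15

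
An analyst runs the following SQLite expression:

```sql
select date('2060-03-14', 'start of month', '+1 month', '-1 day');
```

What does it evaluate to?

`start of month` rewinds 2060-03-14 to 2060-03-01.
Adding +1 month to 2060-03-01 gives 2060-04-01.
Going back 1 day from 2060-04-01 reaches 2060-03-31 (last day of March, 31 days).

2060-03-31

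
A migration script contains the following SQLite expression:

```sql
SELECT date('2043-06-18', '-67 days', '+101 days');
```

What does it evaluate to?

2043-07-22

Applying '-67 days' to 2043-06-18: counting 67 days back gives 2043-04-12.
Applying '+101 days' to 2043-04-12: counting 101 days forward gives 2043-07-22.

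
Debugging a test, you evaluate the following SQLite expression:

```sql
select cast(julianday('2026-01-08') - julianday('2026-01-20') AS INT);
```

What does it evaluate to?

Both dates are in January 2026: 20 − 8 = 12.
The subtraction is earlier − later, so the result is −12 → -12.

-12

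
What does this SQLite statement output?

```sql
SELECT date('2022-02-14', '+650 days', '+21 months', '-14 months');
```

2024-06-26

Applying '+650 days' to 2022-02-14: counting 650 days forward gives 2023-11-26.
Adding +21 months to 2023-11-26 gives 2025-08-26.
Adding -14 months to 2025-08-26 gives 2024-06-26.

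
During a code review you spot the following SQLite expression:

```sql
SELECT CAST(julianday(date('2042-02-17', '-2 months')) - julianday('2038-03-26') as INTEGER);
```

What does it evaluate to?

Adding -2 months to 2042-02-17 gives 2041-12-17.
5 days remain in March 2038 after the 26th (31 − 26).
Full months from April 2038 through November 2041 contribute their day counts.
Then 17 days into December 2041.
Total: 5 + 30 + 31 + 30 + 31 + 31 + 30 + 31 + 30 + 31 + 31 + 28 + 31 + 30 + 31 + 30 + 31 + 31 + 30 + 31 + 30 + 31 + 31 + 29 + 31 + 30 + 31 + 30 + 31 + 31 + 30 + 31 + 30 + 31 + 31 + 28 + 31 + 30 + 31 + 30 + 31 + 31 + 30 + 31 + 30 + 17 = 1362.

1362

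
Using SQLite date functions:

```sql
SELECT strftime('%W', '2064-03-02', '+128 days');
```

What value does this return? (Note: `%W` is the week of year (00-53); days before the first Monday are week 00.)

27

First apply '+128 days': 2064-03-02 → 2064-07-08.
2064-07-08 is a Tuesday. SQLite's %W counts Mondays since the year started; the result is 27.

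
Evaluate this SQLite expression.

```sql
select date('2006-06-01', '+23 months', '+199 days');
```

2008-11-16

Adding +23 months to 2006-06-01 gives 2008-05-01.
Applying '+199 days' to 2008-05-01: counting 199 days forward gives 2008-11-16.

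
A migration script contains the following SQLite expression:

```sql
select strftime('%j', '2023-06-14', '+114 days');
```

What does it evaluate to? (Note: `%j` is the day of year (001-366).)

279

First apply '+114 days': 2023-06-14 → 2023-10-06.
Day-of-year for 2023-10-06: days since 2023-01-01 inclusive = 279, zero-padded to 279.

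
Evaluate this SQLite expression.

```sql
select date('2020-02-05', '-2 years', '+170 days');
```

2018-07-25

Adding -2 years to 2020-02-05 gives 2018-02-05.
Applying '+170 days' to 2018-02-05: counting 170 days forward gives 2018-07-25.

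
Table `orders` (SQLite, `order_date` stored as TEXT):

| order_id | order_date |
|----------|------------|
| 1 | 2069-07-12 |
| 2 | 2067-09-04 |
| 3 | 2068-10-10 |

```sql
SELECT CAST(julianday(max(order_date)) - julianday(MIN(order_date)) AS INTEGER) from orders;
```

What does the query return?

677

MIN = 2067-09-04, MAX = 2069-07-12.
26 days remain in September 2067 after the 4th (30 − 4).
Full months from October 2067 through June 2069 contribute their day counts.
Then 12 days into July 2069.
Total: 26 + 31 + 30 + 31 + 31 + 29 + 31 + 30 + 31 + 30 + 31 + 31 + 30 + 31 + 30 + 31 + 31 + 28 + 31 + 30 + 31 + 30 + 12 = 677.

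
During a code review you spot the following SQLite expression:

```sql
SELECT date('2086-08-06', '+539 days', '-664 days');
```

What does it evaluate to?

Applying '+539 days' to 2086-08-06: counting 539 days forward gives 2088-01-27.
Applying '-664 days' to 2088-01-27: counting 664 days back gives 2086-04-03.

2086-04-03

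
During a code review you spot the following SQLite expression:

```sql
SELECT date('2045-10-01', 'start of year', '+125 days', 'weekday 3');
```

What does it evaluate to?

`start of year` rewinds 2045-10-01 to 2045-01-01.
Applying '+125 days' to 2045-01-01: counting 125 days forward gives 2045-05-06.
`weekday 3` advances to the next Wednesday; 2045-05-06 is a Saturday, so it moves forward to 2045-05-10.

2045-05-10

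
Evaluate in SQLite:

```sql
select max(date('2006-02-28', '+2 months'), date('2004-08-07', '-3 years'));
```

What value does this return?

date('2006-02-28', '+2 months') → 2006-04-28.
date('2004-08-07', '-3 years') → 2001-08-07.
Later of the two is 2006-04-28.

2006-04-28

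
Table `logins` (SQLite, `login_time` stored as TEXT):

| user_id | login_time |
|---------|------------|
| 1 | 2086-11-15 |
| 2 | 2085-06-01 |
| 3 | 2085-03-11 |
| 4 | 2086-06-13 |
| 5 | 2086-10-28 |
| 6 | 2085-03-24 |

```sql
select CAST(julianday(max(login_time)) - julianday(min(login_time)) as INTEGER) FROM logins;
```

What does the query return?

614

MIN = 2085-03-11, MAX = 2086-11-15.
20 days remain in March 2085 after the 11th (31 − 11).
Full months from April 2085 through October 2086 contribute their day counts.
Then 15 days into November 2086.
Total: 20 + 30 + 31 + 30 + 31 + 31 + 30 + 31 + 30 + 31 + 31 + 28 + 31 + 30 + 31 + 30 + 31 + 31 + 30 + 31 + 15 = 614.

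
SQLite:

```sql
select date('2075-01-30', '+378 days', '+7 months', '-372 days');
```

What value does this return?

2075-09-06

Applying '+378 days' to 2075-01-30: counting 378 days forward gives 2076-02-12.
Adding +7 months to 2076-02-12 gives 2076-09-12.
Applying '-372 days' to 2076-09-12: counting 372 days back gives 2075-09-06.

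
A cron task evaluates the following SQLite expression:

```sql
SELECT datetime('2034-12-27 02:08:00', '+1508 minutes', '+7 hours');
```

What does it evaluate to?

2034-12-28 10:16:00

1508 minutes = 25h 8m; +1508 minutes from 2034-12-27 02:08:00 is 2034-12-28 03:16:00 (crosses midnight).
+7 hours from 2034-12-28 03:16:00 is 2034-12-28 10:16:00.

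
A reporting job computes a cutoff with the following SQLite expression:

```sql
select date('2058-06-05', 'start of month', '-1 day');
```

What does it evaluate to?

2058-05-31

`start of month` rewinds 2058-06-05 to 2058-06-01.
Going back 1 day from 2058-06-01 reaches 2058-05-31 (last day of May, 31 days).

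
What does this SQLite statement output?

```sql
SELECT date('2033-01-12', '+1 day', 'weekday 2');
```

2033-01-18

Advancing 1 more day within January lands on 2033-01-13.
`weekday 2` advances to the next Tuesday; 2033-01-13 is a Thursday, so it moves forward to 2033-01-18.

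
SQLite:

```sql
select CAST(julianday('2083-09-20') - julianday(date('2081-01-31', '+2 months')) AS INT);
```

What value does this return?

903

Adding +2 months to 2081-01-31 gives 2081-03-31.
0 days remain in March 2081 after the 31st (31 − 31).
Full months from April 2081 through August 2083 contribute their day counts.
Then 20 days into September 2083.
Total: 0 + 30 + 31 + 30 + 31 + 31 + 30 + 31 + 30 + 31 + 31 + 28 + 31 + 30 + 31 + 30 + 31 + 31 + 30 + 31 + 30 + 31 + 31 + 28 + 31 + 30 + 31 + 30 + 31 + 31 + 20 = 903.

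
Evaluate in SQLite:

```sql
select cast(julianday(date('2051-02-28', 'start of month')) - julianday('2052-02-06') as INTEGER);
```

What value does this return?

`start of month` rewinds 2051-02-28 to 2051-02-01.
27 days remain in February 2051 after the 1st (28 − 1).
Full months from March 2051 through January 2052 contribute their day counts.
Then 6 days into February 2052.
Total: 27 + 31 + 30 + 31 + 30 + 31 + 31 + 30 + 31 + 30 + 31 + 31 + 6 = 370.
The subtraction is earlier − later, so the result is −370 → -370.

-370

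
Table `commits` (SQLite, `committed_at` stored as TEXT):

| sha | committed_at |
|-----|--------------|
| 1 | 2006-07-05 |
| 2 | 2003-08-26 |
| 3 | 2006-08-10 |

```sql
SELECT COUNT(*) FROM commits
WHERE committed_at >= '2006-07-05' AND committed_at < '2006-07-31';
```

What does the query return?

Rows in [2006-07-05, 2006-07-31): 2006-07-05 → 1 row.

1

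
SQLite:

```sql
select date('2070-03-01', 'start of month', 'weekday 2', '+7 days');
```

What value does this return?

`start of month` rewinds 2070-03-01 to 2070-03-01.
`weekday 2` advances to the next Tuesday; 2070-03-01 is a Saturday, so it moves forward to 2070-03-04.
Advancing 7 more days within March lands on 2070-03-11.

2070-03-11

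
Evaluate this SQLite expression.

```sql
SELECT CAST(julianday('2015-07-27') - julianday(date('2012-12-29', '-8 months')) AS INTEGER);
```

1184

Adding -8 months to 2012-12-29 gives 2012-04-29.
1 day remains in April 2012 after the 29th (30 − 29).
Full months from May 2012 through June 2015 contribute their day counts.
Then 27 days into July 2015.
Total: 1 + 31 + 30 + 31 + 31 + 30 + 31 + 30 + 31 + 31 + 28 + 31 + 30 + 31 + 30 + 31 + 31 + 30 + 31 + 30 + 31 + 31 + 28 + 31 + 30 + 31 + 30 + 31 + 31 + 30 + 31 + 30 + 31 + 31 + 28 + 31 + 30 + 31 + 30 + 27 = 1184.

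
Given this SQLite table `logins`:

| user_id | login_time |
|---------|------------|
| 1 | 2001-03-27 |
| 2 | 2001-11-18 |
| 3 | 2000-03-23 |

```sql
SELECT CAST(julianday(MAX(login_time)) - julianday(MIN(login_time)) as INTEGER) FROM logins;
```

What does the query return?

MIN = 2000-03-23, MAX = 2001-11-18.
8 days remain in March 2000 after the 23rd (31 − 23).
Full months from April 2000 through October 2001 contribute their day counts.
Then 18 days into November 2001.
Total: 8 + 30 + 31 + 30 + 31 + 31 + 30 + 31 + 30 + 31 + 31 + 28 + 31 + 30 + 31 + 30 + 31 + 31 + 30 + 31 + 18 = 605.

605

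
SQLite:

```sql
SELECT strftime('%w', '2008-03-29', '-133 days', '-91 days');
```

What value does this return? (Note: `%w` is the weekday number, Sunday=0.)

6

First apply '-133 days', '-91 days': 2008-03-29 → 2007-08-18.
2007-08-18 is a Saturday; with Sunday=0 that is 6.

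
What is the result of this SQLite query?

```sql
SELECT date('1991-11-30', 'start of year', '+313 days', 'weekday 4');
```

1991-11-14

`start of year` rewinds 1991-11-30 to 1991-01-01.
Applying '+313 days' to 1991-01-01: counting 313 days forward gives 1991-11-10.
`weekday 4` advances to the next Thursday; 1991-11-10 is a Sunday, so it moves forward to 1991-11-14.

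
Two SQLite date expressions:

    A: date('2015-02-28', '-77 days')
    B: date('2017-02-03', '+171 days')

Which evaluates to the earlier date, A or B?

A

A = 2014-12-13.
B = 2017-07-24.
A is earlier.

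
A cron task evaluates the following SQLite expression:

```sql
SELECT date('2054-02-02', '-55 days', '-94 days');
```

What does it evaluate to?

2053-09-06

Applying '-55 days' to 2054-02-02: counting 55 days back gives 2053-12-09.
Applying '-94 days' to 2053-12-09: counting 94 days back gives 2053-09-06.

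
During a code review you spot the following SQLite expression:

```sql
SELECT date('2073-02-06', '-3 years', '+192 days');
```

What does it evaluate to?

Adding -3 years to 2073-02-06 gives 2070-02-06.
Applying '+192 days' to 2070-02-06: counting 192 days forward gives 2070-08-17.

2070-08-17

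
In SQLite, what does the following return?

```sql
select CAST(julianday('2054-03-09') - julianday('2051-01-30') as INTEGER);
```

1 day remains in January 2051 after the 30th (31 − 30).
Full months from February 2051 through February 2054 contribute their day counts.
Then 9 days into March 2054.
Total: 1 + 28 + 31 + 30 + 31 + 30 + 31 + 31 + 30 + 31 + 30 + 31 + 31 + 29 + 31 + 30 + 31 + 30 + 31 + 31 + 30 + 31 + 30 + 31 + 31 + 28 + 31 + 30 + 31 + 30 + 31 + 31 + 30 + 31 + 30 + 31 + 31 + 28 + 9 = 1134.

1134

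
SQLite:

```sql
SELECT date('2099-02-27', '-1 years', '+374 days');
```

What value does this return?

Adding -1 year to 2099-02-27 gives 2098-02-27.
Applying '+374 days' to 2098-02-27: counting 374 days forward gives 2099-03-08.

2099-03-08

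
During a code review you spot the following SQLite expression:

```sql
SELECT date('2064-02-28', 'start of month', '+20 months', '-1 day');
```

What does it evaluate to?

2065-09-30

`start of month` rewinds 2064-02-28 to 2064-02-01.
Adding +20 months to 2064-02-01 gives 2065-10-01.
Going back 1 day from 2065-10-01 reaches 2065-09-30 (last day of September, 30 days).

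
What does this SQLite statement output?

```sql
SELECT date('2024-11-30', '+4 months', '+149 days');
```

Adding +4 months to 2024-11-30 gives 2025-03-30.
Applying '+149 days' to 2025-03-30: counting 149 days forward gives 2025-08-26.

2025-08-26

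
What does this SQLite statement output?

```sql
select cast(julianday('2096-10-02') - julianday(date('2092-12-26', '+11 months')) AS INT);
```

Adding +11 months to 2092-12-26 gives 2093-11-26.
4 days remain in November 2093 after the 26th (30 − 26).
Full months from December 2093 through September 2096 contribute their day counts.
Then 2 days into October 2096.
Total: 4 + 31 + 31 + 28 + 31 + 30 + 31 + 30 + 31 + 31 + 30 + 31 + 30 + 31 + 31 + 28 + 31 + 30 + 31 + 30 + 31 + 31 + 30 + 31 + 30 + 31 + 31 + 29 + 31 + 30 + 31 + 30 + 31 + 31 + 30 + 2 = 1041.

1041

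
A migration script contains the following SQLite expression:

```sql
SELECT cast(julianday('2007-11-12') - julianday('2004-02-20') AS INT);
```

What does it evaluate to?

1361

9 days remain in February 2004 after the 20th (29 − 20).
Full months from March 2004 through October 2007 contribute their day counts.
Then 12 days into November 2007.
Total: 9 + 31 + 30 + 31 + 30 + 31 + 31 + 30 + 31 + 30 + 31 + 31 + 28 + 31 + 30 + 31 + 30 + 31 + 31 + 30 + 31 + 30 + 31 + 31 + 28 + 31 + 30 + 31 + 30 + 31 + 31 + 30 + 31 + 30 + 31 + 31 + 28 + 31 + 30 + 31 + 30 + 31 + 31 + 30 + 31 + 12 = 1361.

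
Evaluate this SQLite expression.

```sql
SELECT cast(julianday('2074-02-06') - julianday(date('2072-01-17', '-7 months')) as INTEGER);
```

Adding -7 months to 2072-01-17 gives 2071-06-17.
13 days remain in June 2071 after the 17th (30 − 17).
Full months from July 2071 through January 2074 contribute their day counts.
Then 6 days into February 2074.
Total: 13 + 31 + 31 + 30 + 31 + 30 + 31 + 31 + 29 + 31 + 30 + 31 + 30 + 31 + 31 + 30 + 31 + 30 + 31 + 31 + 28 + 31 + 30 + 31 + 30 + 31 + 31 + 30 + 31 + 30 + 31 + 31 + 6 = 965.

965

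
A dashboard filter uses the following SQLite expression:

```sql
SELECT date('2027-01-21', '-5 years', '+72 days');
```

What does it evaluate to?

Adding -5 years to 2027-01-21 gives 2022-01-21.
Applying '+72 days' to 2022-01-21: counting 72 days forward gives 2022-04-03.

2022-04-03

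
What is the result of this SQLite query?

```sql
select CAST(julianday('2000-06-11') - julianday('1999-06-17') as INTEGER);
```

360

13 days remain in June 1999 after the 17th (30 − 17).
Full months from July 1999 through May 2000 contribute their day counts.
Then 11 days into June 2000.
Total: 13 + 31 + 31 + 30 + 31 + 30 + 31 + 31 + 29 + 31 + 30 + 31 + 11 = 360.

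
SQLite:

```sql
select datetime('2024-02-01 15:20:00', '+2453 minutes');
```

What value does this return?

2453 minutes = 40h 53m; +2453 minutes from 2024-02-01 15:20:00 is 2024-02-03 08:13:00 (crosses midnight).

2024-02-03 08:13:00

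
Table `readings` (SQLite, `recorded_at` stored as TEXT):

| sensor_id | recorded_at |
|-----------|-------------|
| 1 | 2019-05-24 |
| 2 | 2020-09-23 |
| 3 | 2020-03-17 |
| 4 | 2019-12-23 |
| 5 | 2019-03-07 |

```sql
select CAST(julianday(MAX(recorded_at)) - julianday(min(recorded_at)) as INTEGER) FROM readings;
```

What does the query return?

MIN = 2019-03-07, MAX = 2020-09-23.
24 days remain in March 2019 after the 7th (31 − 7).
Full months from April 2019 through August 2020 contribute their day counts.
Then 23 days into September 2020.
Total: 24 + 30 + 31 + 30 + 31 + 31 + 30 + 31 + 30 + 31 + 31 + 29 + 31 + 30 + 31 + 30 + 31 + 31 + 23 = 566.

566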